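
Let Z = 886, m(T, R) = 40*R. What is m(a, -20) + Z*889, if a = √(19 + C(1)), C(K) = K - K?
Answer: 786854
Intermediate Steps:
C(K) = 0
a = √19 (a = √(19 + 0) = √19 ≈ 4.3589)
m(a, -20) + Z*889 = 40*(-20) + 886*889 = -800 + 787654 = 786854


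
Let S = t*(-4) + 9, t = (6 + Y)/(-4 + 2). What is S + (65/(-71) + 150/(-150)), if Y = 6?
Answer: 2207/71 ≈ 31.085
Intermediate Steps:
t = -6 (t = (6 + 6)/(-4 + 2) = 12/(-2) = 12*(-½) = -6)
S = 33 (S = -6*(-4) + 9 = 24 + 9 = 33)
S + (65/(-71) + 150/(-150)) = 33 + (65/(-71) + 150/(-150)) = 33 + (65*(-1/71) + 150*(-1/150)) = 33 + (-65/71 - 1) = 33 - 136/71 = 2207/71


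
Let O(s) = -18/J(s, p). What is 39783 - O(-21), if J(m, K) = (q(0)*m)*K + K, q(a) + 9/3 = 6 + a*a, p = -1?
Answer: 1233282/31 ≈ 39783.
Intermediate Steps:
q(a) = 3 + a² (q(a) = -3 + (6 + a*a) = -3 + (6 + a²) = 3 + a²)
J(m, K) = K + 3*K*m (J(m, K) = ((3 + 0²)*m)*K + K = ((3 + 0)*m)*K + K = (3*m)*K + K = 3*K*m + K = K + 3*K*m)
O(s) = -18/(-1 - 3*s) (O(s) = -18*(-1/(1 + 3*s)) = -18/(-1 - 3*s))
39783 - O(-21) = 39783 - 18/(1 + 3*(-21)) = 39783 - 18/(1 - 63) = 39783 - 18/(-62) = 39783 - 18*(-1)/62 = 39783 - 1*(-9/31) = 39783 + 9/31 = 1233282/31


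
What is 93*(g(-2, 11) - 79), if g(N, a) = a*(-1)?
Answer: -8370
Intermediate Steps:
g(N, a) = -a
93*(g(-2, 11) - 79) = 93*(-1*11 - 79) = 93*(-11 - 79) = 93*(-90) = -8370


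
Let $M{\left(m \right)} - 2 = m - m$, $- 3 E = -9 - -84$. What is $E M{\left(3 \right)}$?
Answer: $-50$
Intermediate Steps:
$E = -25$ ($E = - \frac{-9 - -84}{3} = - \frac{-9 + 84}{3} = \left(- \frac{1}{3}\right) 75 = -25$)
$M{\left(m \right)} = 2$ ($M{\left(m \right)} = 2 + \left(m - m\right) = 2 + 0 = 2$)
$E M{\left(3 \right)} = \left(-25\right) 2 = -50$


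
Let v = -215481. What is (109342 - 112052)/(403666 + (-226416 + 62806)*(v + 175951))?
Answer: -1355/3233953483 ≈ -4.1899e-7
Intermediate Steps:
(109342 - 112052)/(403666 + (-226416 + 62806)*(v + 175951)) = (109342 - 112052)/(403666 + (-226416 + 62806)*(-215481 + 175951)) = -2710/(403666 - 163610*(-39530)) = -2710/(403666 + 6467503300) = -2710/6467906966 = -2710*1/6467906966 = -1355/3233953483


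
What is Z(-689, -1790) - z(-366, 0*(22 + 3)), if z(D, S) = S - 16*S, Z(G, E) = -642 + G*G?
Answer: 474079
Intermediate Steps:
Z(G, E) = -642 + G²
z(D, S) = -15*S
Z(-689, -1790) - z(-366, 0*(22 + 3)) = (-642 + (-689)²) - (-15)*0*(22 + 3) = (-642 + 474721) - (-15)*0*25 = 474079 - (-15)*0 = 474079 - 1*0 = 474079 + 0 = 474079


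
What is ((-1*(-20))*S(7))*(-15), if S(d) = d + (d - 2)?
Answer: -3600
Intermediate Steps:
S(d) = -2 + 2*d (S(d) = d + (-2 + d) = -2 + 2*d)
((-1*(-20))*S(7))*(-15) = ((-1*(-20))*(-2 + 2*7))*(-15) = (20*(-2 + 14))*(-15) = (20*12)*(-15) = 240*(-15) = -3600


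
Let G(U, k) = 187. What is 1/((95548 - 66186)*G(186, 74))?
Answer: 1/5490694 ≈ 1.8213e-7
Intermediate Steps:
1/((95548 - 66186)*G(186, 74)) = 1/((95548 - 66186)*187) = (1/187)/29362 = (1/29362)*(1/187) = 1/5490694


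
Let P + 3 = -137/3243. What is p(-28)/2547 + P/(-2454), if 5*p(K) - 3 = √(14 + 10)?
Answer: 8306582/5630512815 + 2*√6/12735 ≈ 0.0018600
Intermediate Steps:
p(K) = ⅗ + 2*√6/5 (p(K) = ⅗ + √(14 + 10)/5 = ⅗ + √24/5 = ⅗ + (2*√6)/5 = ⅗ + 2*√6/5)
P = -9866/3243 (P = -3 - 137/3243 = -9866/3243 ≈ -3.0422)
p(-28)/2547 + P/(-2454) = (⅗ + 2*√6/5)/2547 - 9866/3243/(-2454) = (⅗ + 2*√6/5)*(1/2547) - 9866/3243*(-1/2454) = (1/4245 + 2*√6/12735) + 4933/3979161 = 8306582/5630512815 + 2*√6/12735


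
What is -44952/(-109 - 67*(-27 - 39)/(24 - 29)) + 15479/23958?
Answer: 5461684273/118999386 ≈ 45.897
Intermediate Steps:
-44952/(-109 - 67*(-27 - 39)/(24 - 29)) + 15479/23958 = -44952/(-109 - (-4422)/(-5)) + 15479*(1/23958) = -44952/(-109 - (-4422)*(-1)/5) + 15479/23958 = -44952/(-109 - 67*66/5) + 15479/23958 = -44952/(-109 - 4422/5) + 15479/23958 = -44952/(-4967/5) + 15479/23958 = -44952*(-5/4967) + 15479/23958 = 224760/4967 + 15479/23958 = 5461684273/118999386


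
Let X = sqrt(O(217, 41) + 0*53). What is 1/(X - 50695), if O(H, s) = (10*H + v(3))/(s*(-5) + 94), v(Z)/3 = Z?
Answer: -5627145/285268117954 - I*sqrt(241869)/285268117954 ≈ -1.9726e-5 - 1.724e-9*I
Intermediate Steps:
v(Z) = 3*Z
O(H, s) = (9 + 10*H)/(94 - 5*s) (O(H, s) = (10*H + 3*3)/(s*(-5) + 94) = (10*H + 9)/(-5*s + 94) = (9 + 10*H)/(94 - 5*s))
X = I*sqrt(241869)/111 (X = sqrt((-9 - 10*217)/(-94 + 5*41) + 0*53) = sqrt((-9 - 2170)/(-94 + 205) + 0) = sqrt(-2179/111 + 0) = sqrt(-2179/111) = I*sqrt(241869)/111 ≈ 4.4306*I)
1/(X - 50695) = 1/(I*sqrt(241869)/111 - 50695) = 1/(-50695 + I*sqrt(241869)/111)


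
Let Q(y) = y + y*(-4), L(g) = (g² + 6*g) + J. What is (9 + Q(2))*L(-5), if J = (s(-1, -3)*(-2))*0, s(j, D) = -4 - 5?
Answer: -15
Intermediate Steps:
s(j, D) = -9
J = 0 (J = -9*(-2)*0 = 18*0 = 0)
L(g) = g² + 6*g (L(g) = (g² + 6*g) + 0 = g² + 6*g)
Q(y) = -3*y (Q(y) = y - 4*y = -3*y)
(9 + Q(2))*L(-5) = (9 - 3*2)*(-5*(6 - 5)) = (9 - 6)*(-5*1) = 3*(-5) = -15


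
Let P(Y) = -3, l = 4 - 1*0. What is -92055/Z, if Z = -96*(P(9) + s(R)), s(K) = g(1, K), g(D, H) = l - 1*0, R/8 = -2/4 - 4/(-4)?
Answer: 30685/32 ≈ 958.91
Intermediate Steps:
l = 4 (l = 4 + 0 = 4)
R = 4 (R = 8*(-2/4 - 4/(-4)) = 8*(-2*¼ - 4*(-¼)) = 8*(-½ + 1) = 8*(½) = 4)
g(D, H) = 4 (g(D, H) = 4 - 1*0 = 4 + 0 = 4)
s(K) = 4
Z = -96 (Z = -96*(-3 + 4) = -96*1 = -96)
-92055/Z = -92055/(-96) = -92055*(-1/96) = 30685/32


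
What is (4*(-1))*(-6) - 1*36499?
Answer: -36475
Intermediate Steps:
(4*(-1))*(-6) - 1*36499 = -4*(-6) - 36499 = 24 - 36499 = -36475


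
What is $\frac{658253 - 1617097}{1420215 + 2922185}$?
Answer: $- \frac{239711}{1085600} \approx -0.22081$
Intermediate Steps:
$\frac{658253 - 1617097}{1420215 + 2922185} = - \frac{958844}{4342400} = \left(-958844\right) \frac{1}{4342400} = - \frac{239711}{1085600}$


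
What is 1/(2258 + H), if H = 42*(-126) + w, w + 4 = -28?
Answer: -1/3066 ≈ -0.00032616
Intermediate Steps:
w = -32 (w = -4 - 28 = -32)
H = -5324 (H = 42*(-126) - 32 = -5292 - 32 = -5324)
1/(2258 + H) = 1/(2258 - 5324) = 1/(-3066) = -1/3066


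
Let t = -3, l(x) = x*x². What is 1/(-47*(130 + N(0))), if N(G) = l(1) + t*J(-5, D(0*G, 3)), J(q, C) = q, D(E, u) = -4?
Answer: -1/6862 ≈ -0.00014573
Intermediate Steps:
l(x) = x³
N(G) = 16 (N(G) = 1³ - 3*(-5) = 1 + 15 = 16)
1/(-47*(130 + N(0))) = 1/(-47*(130 + 16)) = 1/(-47*146) = 1/(-6862) = -1/6862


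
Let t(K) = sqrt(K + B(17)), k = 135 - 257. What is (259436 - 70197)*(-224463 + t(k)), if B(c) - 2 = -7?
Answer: -42477153657 + 189239*I*sqrt(127) ≈ -4.2477e+10 + 2.1326e+6*I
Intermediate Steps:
k = -122
B(c) = -5 (B(c) = 2 - 7 = -5)
t(K) = sqrt(-5 + K) (t(K) = sqrt(K - 5) = sqrt(-5 + K))
(259436 - 70197)*(-224463 + t(k)) = (259436 - 70197)*(-224463 + sqrt(-5 - 122)) = 189239*(-224463 + sqrt(-127)) = 189239*(-224463 + I*sqrt(127)) = -42477153657 + 189239*I*sqrt(127)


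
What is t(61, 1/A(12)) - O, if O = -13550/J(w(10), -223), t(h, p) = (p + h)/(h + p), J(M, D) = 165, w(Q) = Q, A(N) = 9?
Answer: 2743/33 ≈ 83.121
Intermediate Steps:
t(h, p) = 1 (t(h, p) = (h + p)/(h + p) = 1)
O = -2710/33 (O = -13550/165 = -13550*1/165 = -2710/33 ≈ -82.121)
t(61, 1/A(12)) - O = 1 - 1*(-2710/33) = 1 + 2710/33 = 2743/33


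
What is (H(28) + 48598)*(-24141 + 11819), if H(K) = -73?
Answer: -597925050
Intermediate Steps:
(H(28) + 48598)*(-24141 + 11819) = (-73 + 48598)*(-24141 + 11819) = 48525*(-12322) = -597925050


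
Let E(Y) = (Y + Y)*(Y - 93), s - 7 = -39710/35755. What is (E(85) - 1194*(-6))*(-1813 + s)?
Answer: -75003048992/7151 ≈ -1.0488e+7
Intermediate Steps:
s = 42115/7151 (s = 7 - 39710/35755 = 7 - 39710*1/35755 = 7 - 7942/7151 = 42115/7151 ≈ 5.8894)
E(Y) = 2*Y*(-93 + Y) (E(Y) = (2*Y)*(-93 + Y) = 2*Y*(-93 + Y))
(E(85) - 1194*(-6))*(-1813 + s) = (2*85*(-93 + 85) - 1194*(-6))*(-1813 + 42115/7151) = (2*85*(-8) + 7164)*(-12922648/7151) = (-1360 + 7164)*(-12922648/7151) = 5804*(-12922648/7151) = -75003048992/7151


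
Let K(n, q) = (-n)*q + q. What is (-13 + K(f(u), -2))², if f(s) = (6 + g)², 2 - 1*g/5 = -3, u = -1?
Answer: 3636649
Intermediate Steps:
g = 25 (g = 10 - 5*(-3) = 10 + 15 = 25)
f(s) = 961 (f(s) = (6 + 25)² = 31² = 961)
K(n, q) = q - n*q (K(n, q) = -n*q + q = q - n*q)
(-13 + K(f(u), -2))² = (-13 - 2*(1 - 1*961))² = (-13 - 2*(1 - 961))² = (-13 - 2*(-960))² = (-13 + 1920)² = 1907² = 3636649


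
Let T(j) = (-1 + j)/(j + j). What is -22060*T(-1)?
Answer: -22060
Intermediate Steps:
T(j) = (-1 + j)/(2*j) (T(j) = (-1 + j)/((2*j)) = (-1 + j)*(1/(2*j)) = (-1 + j)/(2*j))
-22060*T(-1) = -11030*(-1 - 1)/(-1) = -11030*(-1)*(-2) = -22060*1 = -22060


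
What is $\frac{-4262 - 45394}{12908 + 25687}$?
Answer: $- \frac{16552}{12865} \approx -1.2866$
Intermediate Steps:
$\frac{-4262 - 45394}{12908 + 25687} = - \frac{49656}{38595} = \left(-49656\right) \frac{1}{38595} = - \frac{16552}{12865}$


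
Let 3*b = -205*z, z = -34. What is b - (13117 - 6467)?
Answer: -12980/3 ≈ -4326.7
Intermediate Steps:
b = 6970/3 (b = (-205*(-34))/3 = (1/3)*6970 = 6970/3 ≈ 2323.3)
b - (13117 - 6467) = 6970/3 - (13117 - 6467) = 6970/3 - 1*6650 = 6970/3 - 6650 = -12980/3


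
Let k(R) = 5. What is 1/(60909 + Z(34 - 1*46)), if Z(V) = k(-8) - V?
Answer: 1/60926 ≈ 1.6413e-5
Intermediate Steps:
Z(V) = 5 - V
1/(60909 + Z(34 - 1*46)) = 1/(60909 + (5 - (34 - 1*46))) = 1/(60909 + (5 - (34 - 46))) = 1/(60909 + (5 - 1*(-12))) = 1/(60909 + (5 + 12)) = 1/(60909 + 17) = 1/60926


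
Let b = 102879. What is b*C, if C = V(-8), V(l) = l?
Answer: -823032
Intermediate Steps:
C = -8
b*C = 102879*(-8) = -823032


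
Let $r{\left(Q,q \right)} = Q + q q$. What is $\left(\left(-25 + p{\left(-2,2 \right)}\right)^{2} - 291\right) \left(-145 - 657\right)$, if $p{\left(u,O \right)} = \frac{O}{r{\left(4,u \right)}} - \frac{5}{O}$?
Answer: $- \frac{2897225}{8} \approx -3.6215 \cdot 10^{5}$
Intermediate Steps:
$r{\left(Q,q \right)} = Q + q^{2}$
$p{\left(u,O \right)} = - \frac{5}{O} + \frac{O}{4 + u^{2}}$ ($p{\left(u,O \right)} = \frac{O}{4 + u^{2}} - \frac{5}{O} = - \frac{5}{O} + \frac{O}{4 + u^{2}}$)
$\left(\left(-25 + p{\left(-2,2 \right)}\right)^{2} - 291\right) \left(-145 - 657\right) = \left(\left(-25 + \left(- \frac{5}{2} + \frac{2}{4 + \left(-2\right)^{2}}\right)\right)^{2} - 291\right) \left(-145 - 657\right) = \left(\left(-25 + \left(\left(-5\right) \frac{1}{2} + \frac{2}{4 + 4}\right)\right)^{2} - 291\right) \left(-802\right) = \left(\left(-25 - \left(\frac{5}{2} - \frac{2}{8}\right)\right)^{2} - 291\right) \left(-802\right) = \left(\left(-25 + \left(- \frac{5}{2} + 2 \cdot \frac{1}{8}\right)\right)^{2} - 291\right) \left(-802\right) = \left(\left(-25 + \left(- \frac{5}{2} + \frac{1}{4}\right)\right)^{2} - 291\right) \left(-802\right) = \left(\left(-25 - \frac{9}{4}\right)^{2} - 291\right) \left(-802\right) = \left(\left(- \frac{109}{4}\right)^{2} - 291\right) \left(-802\right) = \left(\frac{11881}{16} - 291\right) \left(-802\right) = \frac{7225}{16} \left(-802\right) = - \frac{2897225}{8}$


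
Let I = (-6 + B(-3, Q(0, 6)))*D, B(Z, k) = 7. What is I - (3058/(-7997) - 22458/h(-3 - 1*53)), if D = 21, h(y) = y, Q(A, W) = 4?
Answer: -7728223/20356 ≈ -379.65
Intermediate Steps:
I = 21 (I = (-6 + 7)*21 = 1*21 = 21)
I - (3058/(-7997) - 22458/h(-3 - 1*53)) = 21 - (3058/(-7997) - 22458/(-3 - 1*53)) = 21 - (3058*(-1/7997) - 22458/(-3 - 53)) = 21 - (-278/727 - 22458/(-56)) = 21 - (-278/727 - 22458*(-1/56)) = 21 - (-278/727 + 11229/28) = 21 - 1*8155699/20356 = 21 - 8155699/20356 = -7728223/20356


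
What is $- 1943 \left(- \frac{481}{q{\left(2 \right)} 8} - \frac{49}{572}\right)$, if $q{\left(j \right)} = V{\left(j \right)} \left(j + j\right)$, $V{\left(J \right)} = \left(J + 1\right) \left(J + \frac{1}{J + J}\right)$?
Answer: $\frac{138786547}{30888} \approx 4493.2$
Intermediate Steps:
$V{\left(J \right)} = \left(1 + J\right) \left(J + \frac{1}{2 J}\right)$
$q{\left(j \right)} = 2 j \left(\frac{1}{2} + j + j^{2} + \frac{1}{2 j}\right)$ ($q{\left(j \right)} = \left(\frac{1}{2} + j + j^{2} + \frac{1}{2 j}\right) \left(j + j\right) = \left(\frac{1}{2} + j + j^{2} + \frac{1}{2 j}\right) 2 j = 2 j \left(\frac{1}{2} + j + j^{2} + \frac{1}{2 j}\right)$)
$- 1943 \left(- \frac{481}{q{\left(2 \right)} 8} - \frac{49}{572}\right) = - 1943 \left(- \frac{481}{\left(1 + 2 \left(1 + 2 \cdot 2 + 2 \cdot 2^{2}\right)\right) 8} - \frac{49}{572}\right) = - 1943 \left(- \frac{481}{\left(1 + 2 \left(1 + 4 + 2 \cdot 4\right)\right) 8} - \frac{49}{572}\right) = - 1943 \left(- \frac{481}{\left(1 + 2 \left(1 + 4 + 8\right)\right) 8} - \frac{49}{572}\right) = - 1943 \left(- \frac{481}{\left(1 + 2 \cdot 13\right) 8} - \frac{49}{572}\right) = - 1943 \left(- \frac{481}{\left(1 + 26\right) 8} - \frac{49}{572}\right) = - 1943 \left(- \frac{481}{27 \cdot 8} - \frac{49}{572}\right) = - 1943 \left(- \frac{481}{216} - \frac{49}{572}\right) = \left(-1943\right) \left(- \frac{71429}{30888}\right) = \frac{138786547}{30888}$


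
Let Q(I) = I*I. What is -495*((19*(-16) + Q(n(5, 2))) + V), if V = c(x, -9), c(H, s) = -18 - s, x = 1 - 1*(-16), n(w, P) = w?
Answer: 142560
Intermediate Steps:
x = 17 (x = 1 + 16 = 17)
Q(I) = I²
V = -9 (V = -18 - 1*(-9) = -18 + 9 = -9)
-495*((19*(-16) + Q(n(5, 2))) + V) = -495*((19*(-16) + 5²) - 9) = -495*((-304 + 25) - 9) = -495*(-279 - 9) = -495*(-288) = 142560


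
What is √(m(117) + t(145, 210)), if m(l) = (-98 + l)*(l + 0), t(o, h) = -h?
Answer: √2013 ≈ 44.866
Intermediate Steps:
m(l) = l*(-98 + l) (m(l) = (-98 + l)*l = l*(-98 + l))
√(m(117) + t(145, 210)) = √(117*(-98 + 117) - 1*210) = √(117*19 - 210) = √(2223 - 210) = √2013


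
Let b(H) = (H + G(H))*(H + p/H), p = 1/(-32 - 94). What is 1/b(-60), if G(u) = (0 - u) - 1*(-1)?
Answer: -7560/453599 ≈ -0.016667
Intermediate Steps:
G(u) = 1 - u (G(u) = -u + 1 = 1 - u)
p = -1/126 (p = 1/(-126) = -1/126 ≈ -0.0079365)
b(H) = H - 1/(126*H) (b(H) = (H + (1 - H))*(H - 1/(126*H)) = 1*(H - 1/(126*H)) = H - 1/(126*H))
1/b(-60) = 1/(-60 - 1/126/(-60)) = 1/(-60 - 1/126*(-1/60)) = 1/(-60 + 1/7560) = 1/(-453599/7560) = -7560/453599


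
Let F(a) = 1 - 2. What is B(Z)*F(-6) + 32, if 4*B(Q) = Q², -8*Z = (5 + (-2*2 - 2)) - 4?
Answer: 8167/256 ≈ 31.902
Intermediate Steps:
F(a) = -1
Z = 5/8 (Z = -((5 + (-2*2 - 2)) - 4)/8 = -((5 + (-4 - 2)) - 4)/8 = -((5 - 6) - 4)/8 = -(-1 - 4)/8 = -⅛*(-5) = 5/8 ≈ 0.62500)
B(Q) = Q²/4
B(Z)*F(-6) + 32 = ((5/8)²/4)*(-1) + 32 = ((¼)*(25/64))*(-1) + 32 = (25/256)*(-1) + 32 = -25/256 + 32 = 8167/256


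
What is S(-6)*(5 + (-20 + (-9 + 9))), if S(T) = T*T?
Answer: -540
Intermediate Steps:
S(T) = T²
S(-6)*(5 + (-20 + (-9 + 9))) = (-6)²*(5 + (-20 + (-9 + 9))) = 36*(5 + (-20 + 0)) = 36*(5 - 20) = 36*(-15) = -540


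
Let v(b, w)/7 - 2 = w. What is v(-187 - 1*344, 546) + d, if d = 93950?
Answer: 97786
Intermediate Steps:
v(b, w) = 14 + 7*w
v(-187 - 1*344, 546) + d = (14 + 7*546) + 93950 = (14 + 3822) + 93950 = 3836 + 93950 = 97786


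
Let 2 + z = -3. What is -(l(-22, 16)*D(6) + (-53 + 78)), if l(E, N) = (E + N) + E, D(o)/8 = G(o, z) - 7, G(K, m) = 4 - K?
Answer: -2041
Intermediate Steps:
z = -5 (z = -2 - 3 = -5)
D(o) = -24 - 8*o (D(o) = 8*((4 - o) - 7) = 8*(-3 - o) = -24 - 8*o)
l(E, N) = N + 2*E
-(l(-22, 16)*D(6) + (-53 + 78)) = -((16 + 2*(-22))*(-24 - 8*6) + (-53 + 78)) = -((16 - 44)*(-24 - 48) + 25) = -(-28*(-72) + 25) = -(2016 + 25) = -1*2041 = -2041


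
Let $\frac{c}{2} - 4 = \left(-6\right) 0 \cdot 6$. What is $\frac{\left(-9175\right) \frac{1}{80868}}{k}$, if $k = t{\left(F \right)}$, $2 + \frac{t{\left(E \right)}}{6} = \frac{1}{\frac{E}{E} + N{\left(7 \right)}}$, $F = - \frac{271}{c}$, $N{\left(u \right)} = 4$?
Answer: $\frac{45875}{4366872} \approx 0.010505$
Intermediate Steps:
$c = 8$ ($c = 8 + 2 \left(-6\right) 0 \cdot 6 = 8 + 2 \cdot 0 \cdot 6 = 8 + 2 \cdot 0 = 8 + 0 = 8$)
$F = - \frac{271}{8} \approx -33.875$
$t{\left(E \right)} = - \frac{54}{5}$ ($t{\left(E \right)} = -12 + \frac{6}{\frac{E}{E} + 4} = -12 + \frac{6}{1 + 4} = -12 + \frac{6}{5} = - \frac{54}{5}$)
$k = - \frac{54}{5} \approx -10.8$
$\frac{\left(-9175\right) \frac{1}{80868}}{k} = \frac{\left(-9175\right) \frac{1}{80868}}{- \frac{54}{5}} = \left(-9175\right) \frac{1}{80868} \left(- \frac{5}{54}\right) = \left(- \frac{9175}{80868}\right) \left(- \frac{5}{54}\right) = \frac{45875}{4366872}$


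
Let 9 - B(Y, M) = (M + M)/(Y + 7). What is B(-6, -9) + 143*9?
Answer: 1314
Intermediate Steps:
B(Y, M) = 9 - 2*M/(7 + Y) (B(Y, M) = 9 - (M + M)/(Y + 7) = 9 - 2*M/(7 + Y))
B(-6, -9) + 143*9 = (63 - 2*(-9) + 9*(-6))/(7 - 6) + 143*9 = (63 + 18 - 54)/1 + 1287 = 1*27 + 1287 = 27 + 1287 = 1314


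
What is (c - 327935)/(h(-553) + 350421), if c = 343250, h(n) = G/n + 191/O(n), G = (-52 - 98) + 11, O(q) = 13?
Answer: 36699845/839761333 ≈ 0.043703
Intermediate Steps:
G = -139 (G = -150 + 11 = -139)
h(n) = 191/13 - 139/n (h(n) = -139/n + 191/13 = 191/13 - 139/n)
(c - 327935)/(h(-553) + 350421) = (343250 - 327935)/((191/13 - 139/(-553)) + 350421) = 15315/((191/13 - 139*(-1/553)) + 350421) = 15315/((191/13 + 139/553) + 350421) = 15315/(107430/7189 + 350421) = 15315/(2519283999/7189) = 15315*(7189/2519283999) = 36699845/839761333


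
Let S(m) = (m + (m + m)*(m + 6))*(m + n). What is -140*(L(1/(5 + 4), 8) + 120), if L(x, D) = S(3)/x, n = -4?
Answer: 55020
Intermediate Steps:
S(m) = (-4 + m)*(m + 2*m*(6 + m)) (S(m) = (m + (m + m)*(m + 6))*(m - 4) = (m + (2*m)*(6 + m))*(-4 + m) = (m + 2*m*(6 + m))*(-4 + m) = (-4 + m)*(m + 2*m*(6 + m)))
L(x, D) = -57/x (L(x, D) = (3*(-52 + 2*3² + 5*3))/x = (3*(-52 + 2*9 + 15))/x = (3*(-52 + 18 + 15))/x = (3*(-19))/x = -57/x)
-140*(L(1/(5 + 4), 8) + 120) = -140*(-57/(1/(5 + 4)) + 120) = -140*(-57/(1/9) + 120) = -140*(-57/⅑ + 120) = -140*(-57*9 + 120) = -140*(-513 + 120) = -140*(-393) = 55020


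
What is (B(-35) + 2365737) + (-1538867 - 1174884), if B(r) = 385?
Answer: -347629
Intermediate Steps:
(B(-35) + 2365737) + (-1538867 - 1174884) = (385 + 2365737) + (-1538867 - 1174884) = 2366122 - 2713751 = -347629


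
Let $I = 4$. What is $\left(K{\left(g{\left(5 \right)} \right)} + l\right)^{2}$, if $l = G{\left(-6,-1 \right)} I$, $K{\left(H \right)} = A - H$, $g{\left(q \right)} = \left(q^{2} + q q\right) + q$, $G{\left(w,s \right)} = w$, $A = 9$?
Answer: $4900$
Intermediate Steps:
$g{\left(q \right)} = q + 2 q^{2}$ ($g{\left(q \right)} = \left(q^{2} + q^{2}\right) + q = 2 q^{2} + q = q + 2 q^{2}$)
$K{\left(H \right)} = 9 - H$
$l = -24$ ($l = \left(-6\right) 4 = -24$)
$\left(K{\left(g{\left(5 \right)} \right)} + l\right)^{2} = \left(\left(9 - 5 \left(1 + 2 \cdot 5\right)\right) - 24\right)^{2} = \left(\left(9 - 5 \left(1 + 10\right)\right) - 24\right)^{2} = \left(\left(9 - 5 \cdot 11\right) - 24\right)^{2} = \left(\left(9 - 55\right) - 24\right)^{2} = \left(-46 - 24\right)^{2} = \left(-70\right)^{2} = 4900$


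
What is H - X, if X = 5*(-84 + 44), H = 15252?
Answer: 15452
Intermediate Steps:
X = -200 (X = 5*(-40) = -200)
H - X = 15252 - 1*(-200) = 15252 + 200 = 15452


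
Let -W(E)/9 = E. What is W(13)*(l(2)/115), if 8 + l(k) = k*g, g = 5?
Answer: -234/115 ≈ -2.0348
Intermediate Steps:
l(k) = -8 + 5*k (l(k) = -8 + k*5 = -8 + 5*k)
W(E) = -9*E
W(13)*(l(2)/115) = (-9*13)*((-8 + 5*2)/115) = -117*(-8 + 10)/115 = -234/115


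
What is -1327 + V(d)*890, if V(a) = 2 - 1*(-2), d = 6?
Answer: 2233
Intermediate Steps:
V(a) = 4 (V(a) = 2 + 2 = 4)
-1327 + V(d)*890 = -1327 + 4*890 = -1327 + 3560 = 2233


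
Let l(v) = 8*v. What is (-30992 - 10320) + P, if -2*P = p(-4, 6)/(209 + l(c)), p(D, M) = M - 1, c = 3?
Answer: -19251397/466 ≈ -41312.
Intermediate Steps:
p(D, M) = -1 + M
P = -5/466 (P = -(-1 + 6)/(2*(209 + 8*3)) = -5/(2*(209 + 24)) = -5/(2*233) = -1/2*5/233 = -5/466 ≈ -0.010730)
(-30992 - 10320) + P = (-30992 - 10320) - 5/466 = -41312 - 5/466 = -19251397/466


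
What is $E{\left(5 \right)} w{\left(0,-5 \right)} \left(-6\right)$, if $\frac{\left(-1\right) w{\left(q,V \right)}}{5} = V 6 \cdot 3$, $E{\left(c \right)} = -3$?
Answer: $8100$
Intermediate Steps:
$w{\left(q,V \right)} = - 90 V$ ($w{\left(q,V \right)} = - 5 V 6 \cdot 3 = - 5 \cdot 6 V 3 = - 5 \cdot 18 V = - 90 V$)
$E{\left(5 \right)} w{\left(0,-5 \right)} \left(-6\right) = - 3 \left(\left(-90\right) \left(-5\right)\right) \left(-6\right) = \left(-3\right) 450 \left(-6\right) = \left(-1350\right) \left(-6\right) = 8100$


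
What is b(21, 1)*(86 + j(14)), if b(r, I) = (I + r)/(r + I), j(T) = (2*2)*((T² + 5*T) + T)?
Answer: 1206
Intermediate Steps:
j(T) = 4*T² + 24*T (j(T) = 4*(T² + 6*T) = 4*T² + 24*T)
b(r, I) = 1 (b(r, I) = (I + r)/(I + r) = 1)
b(21, 1)*(86 + j(14)) = 1*(86 + 4*14*(6 + 14)) = 1*(86 + 4*14*20) = 1*(86 + 1120) = 1*1206 = 1206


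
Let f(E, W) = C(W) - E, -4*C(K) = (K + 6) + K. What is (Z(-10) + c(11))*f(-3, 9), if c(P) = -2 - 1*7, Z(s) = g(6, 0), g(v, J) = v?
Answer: 9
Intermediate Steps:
C(K) = -3/2 - K/2 (C(K) = -((K + 6) + K)/4 = -((6 + K) + K)/4 = -(6 + 2*K)/4 = -3/2 - K/2)
Z(s) = 6
f(E, W) = -3/2 - E - W/2 (f(E, W) = (-3/2 - W/2) - E = -3/2 - E - W/2)
c(P) = -9 (c(P) = -2 - 7 = -9)
(Z(-10) + c(11))*f(-3, 9) = (6 - 9)*(-3/2 - 1*(-3) - ½*9) = -3*(-3/2 + 3 - 9/2) = -3*(-3) = 9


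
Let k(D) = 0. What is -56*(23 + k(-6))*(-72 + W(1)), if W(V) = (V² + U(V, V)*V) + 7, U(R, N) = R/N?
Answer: 81144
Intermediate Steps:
W(V) = 7 + V + V² (W(V) = (V² + (V/V)*V) + 7 = (V² + 1*V) + 7 = (V² + V) + 7 = (V + V²) + 7 = 7 + V + V²)
-56*(23 + k(-6))*(-72 + W(1)) = -56*(23 + 0)*(-72 + (7 + 1 + 1²)) = -1288*(-72 + (7 + 1 + 1)) = -1288*(-72 + 9) = -1288*(-63) = -56*(-1449) = 81144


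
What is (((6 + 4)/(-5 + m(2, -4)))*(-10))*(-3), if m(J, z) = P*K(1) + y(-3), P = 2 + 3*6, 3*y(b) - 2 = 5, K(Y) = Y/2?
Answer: 450/11 ≈ 40.909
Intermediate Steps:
K(Y) = Y/2 (K(Y) = Y*(½) = Y/2)
y(b) = 7/3 (y(b) = ⅔ + (⅓)*5 = ⅔ + 5/3 = 7/3)
P = 20 (P = 2 + 18 = 20)
m(J, z) = 37/3 (m(J, z) = 20*((½)*1) + 7/3 = 20*(½) + 7/3 = 10 + 7/3 = 37/3)
(((6 + 4)/(-5 + m(2, -4)))*(-10))*(-3) = (((6 + 4)/(-5 + 37/3))*(-10))*(-3) = ((10/(22/3))*(-10))*(-3) = ((10*(3/22))*(-10))*(-3) = ((15/11)*(-10))*(-3) = -150/11*(-3) = 450/11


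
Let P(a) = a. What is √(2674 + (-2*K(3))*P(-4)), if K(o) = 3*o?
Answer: √2746 ≈ 52.402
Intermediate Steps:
√(2674 + (-2*K(3))*P(-4)) = √(2674 - 6*3*(-4)) = √(2674 - 2*9*(-4)) = √(2674 - 18*(-4)) = √(2674 + 72) = √2746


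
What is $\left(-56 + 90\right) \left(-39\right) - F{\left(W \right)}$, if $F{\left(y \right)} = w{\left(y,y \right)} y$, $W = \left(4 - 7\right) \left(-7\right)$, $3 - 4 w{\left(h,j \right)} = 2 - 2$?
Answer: $- \frac{5367}{4} \approx -1341.8$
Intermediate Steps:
$w{\left(h,j \right)} = \frac{3}{4}$ ($w{\left(h,j \right)} = \frac{3}{4} - \frac{2 - 2}{4} = \frac{3}{4} - 0 = \frac{3}{4} + 0 = \frac{3}{4}$)
$W = 21$ ($W = \left(-3\right) \left(-7\right) = 21$)
$F{\left(y \right)} = \frac{3 y}{4}$
$\left(-56 + 90\right) \left(-39\right) - F{\left(W \right)} = \left(-56 + 90\right) \left(-39\right) - \frac{3}{4} \cdot 21 = 34 \left(-39\right) - \frac{63}{4} = -1326 - \frac{63}{4} = - \frac{5367}{4}$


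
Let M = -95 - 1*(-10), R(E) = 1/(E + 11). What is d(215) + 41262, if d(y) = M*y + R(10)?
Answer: 482728/21 ≈ 22987.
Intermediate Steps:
R(E) = 1/(11 + E)
M = -85 (M = -95 + 10 = -85)
d(y) = 1/21 - 85*y (d(y) = -85*y + 1/(11 + 10) = -85*y + 1/21 = 1/21 - 85*y)
d(215) + 41262 = (1/21 - 85*215) + 41262 = (1/21 - 18275) + 41262 = -383774/21 + 41262 = 482728/21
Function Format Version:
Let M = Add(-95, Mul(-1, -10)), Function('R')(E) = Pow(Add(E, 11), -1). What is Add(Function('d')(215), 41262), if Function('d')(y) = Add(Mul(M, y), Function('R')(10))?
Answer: Rational(482728, 21) ≈ 22987.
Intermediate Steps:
Function('R')(E) = Pow(Add(11, E), -1)
M = -85 (M = Add(-95, 10) = -85)
Function('d')(y) = Add(Rational(1, 21), Mul(-85, y)) (Function('d')(y) = Add(Mul(-85, y), Pow(Add(11, 10), -1)) = Add(Mul(-85, y), Pow(21, -1)) = Add(Mul(-85, y), Rational(1, 21)) = Add(Rational(1, 21), Mul(-85, y)))
Add(Function('d')(215), 41262) = Add(Add(Rational(1, 21), Mul(-85, 215)), 41262) = Add(Add(Rational(1, 21), -18275), 41262) = Add(Rational(-383774, 21), 41262) = Rational(482728, 21)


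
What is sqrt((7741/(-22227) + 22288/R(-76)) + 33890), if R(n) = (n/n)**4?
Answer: sqrt(27753980600955)/22227 ≈ 237.02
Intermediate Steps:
R(n) = 1 (R(n) = 1**4 = 1)
sqrt((7741/(-22227) + 22288/R(-76)) + 33890) = sqrt((7741/(-22227) + 22288/1) + 33890) = sqrt((7741*(-1/22227) + 22288*1) + 33890) = sqrt((-7741/22227 + 22288) + 33890) = sqrt(495387635/22227 + 33890) = sqrt(1248660665/22227) = sqrt(27753980600955)/22227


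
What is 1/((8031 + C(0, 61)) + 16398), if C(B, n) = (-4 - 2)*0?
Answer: 1/24429 ≈ 4.0935e-5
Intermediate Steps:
C(B, n) = 0 (C(B, n) = -6*0 = 0)
1/((8031 + C(0, 61)) + 16398) = 1/((8031 + 0) + 16398) = 1/(8031 + 16398) = 1/24429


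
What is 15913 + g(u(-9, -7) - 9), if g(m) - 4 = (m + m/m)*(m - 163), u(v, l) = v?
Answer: 18994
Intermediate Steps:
g(m) = 4 + (1 + m)*(-163 + m) (g(m) = 4 + (m + m/m)*(m - 163) = 4 + (m + 1)*(-163 + m) = 4 + (1 + m)*(-163 + m))
15913 + g(u(-9, -7) - 9) = 15913 + (-159 + (-9 - 9)² - 162*(-9 - 9)) = 15913 + (-159 + (-18)² - 162*(-18)) = 15913 + (-159 + 324 + 2916) = 15913 + 3081 = 18994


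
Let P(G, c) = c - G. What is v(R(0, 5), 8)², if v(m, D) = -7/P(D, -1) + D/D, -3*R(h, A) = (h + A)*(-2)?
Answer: 256/81 ≈ 3.1605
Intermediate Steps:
R(h, A) = 2*A/3 + 2*h/3 (R(h, A) = -(h + A)*(-2)/3 = -(A + h)*(-2)/3 = -(-2*A - 2*h)/3 = 2*A/3 + 2*h/3)
v(m, D) = 1 - 7/(-1 - D) (v(m, D) = -7/(-1 - D) + D/D = -7/(-1 - D) + 1 = 1 - 7/(-1 - D))
v(R(0, 5), 8)² = ((8 + 8)/(1 + 8))² = (16/9)² = 256/81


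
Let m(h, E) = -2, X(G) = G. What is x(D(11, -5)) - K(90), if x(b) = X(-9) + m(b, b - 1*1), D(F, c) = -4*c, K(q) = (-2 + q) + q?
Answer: -189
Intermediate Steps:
K(q) = -2 + 2*q
x(b) = -11 (x(b) = -9 - 2 = -11)
x(D(11, -5)) - K(90) = -11 - (-2 + 2*90) = -11 - (-2 + 180) = -11 - 1*178 = -11 - 178 = -189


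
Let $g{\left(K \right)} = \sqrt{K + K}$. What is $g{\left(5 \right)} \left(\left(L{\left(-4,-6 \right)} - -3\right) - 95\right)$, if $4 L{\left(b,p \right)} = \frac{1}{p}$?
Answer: $- \frac{2209 \sqrt{10}}{24} \approx -291.06$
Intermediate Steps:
$L{\left(b,p \right)} = \frac{1}{4 p}$
$g{\left(K \right)} = \sqrt{2} \sqrt{K}$ ($g{\left(K \right)} = \sqrt{2 K} = \sqrt{2} \sqrt{K}$)
$g{\left(5 \right)} \left(\left(L{\left(-4,-6 \right)} - -3\right) - 95\right) = \sqrt{2} \sqrt{5} \left(\left(\frac{1}{4 \left(-6\right)} - -3\right) - 95\right) = \sqrt{10} \left(\left(\frac{1}{4} \left(- \frac{1}{6}\right) + 3\right) - 95\right) = \sqrt{10} \left(\left(- \frac{1}{24} + 3\right) - 95\right) = \sqrt{10} \left(\frac{71}{24} - 95\right) = \sqrt{10} \left(- \frac{2209}{24}\right) = - \frac{2209 \sqrt{10}}{24}$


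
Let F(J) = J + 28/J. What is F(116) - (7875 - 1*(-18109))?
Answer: -750165/29 ≈ -25868.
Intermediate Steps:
F(116) - (7875 - 1*(-18109)) = (116 + 28/116) - (7875 - 1*(-18109)) = (116 + 28*(1/116)) - (7875 + 18109) = (116 + 7/29) - 1*25984 = 3371/29 - 25984 = -750165/29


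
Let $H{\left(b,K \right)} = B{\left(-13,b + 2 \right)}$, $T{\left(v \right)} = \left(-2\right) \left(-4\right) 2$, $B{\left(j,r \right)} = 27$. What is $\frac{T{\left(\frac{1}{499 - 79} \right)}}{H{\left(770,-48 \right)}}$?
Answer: $\frac{16}{27} \approx 0.59259$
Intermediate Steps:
$T{\left(v \right)} = 16$ ($T{\left(v \right)} = 8 \cdot 2 = 16$)
$H{\left(b,K \right)} = 27$
$\frac{T{\left(\frac{1}{499 - 79} \right)}}{H{\left(770,-48 \right)}} = \frac{16}{27}$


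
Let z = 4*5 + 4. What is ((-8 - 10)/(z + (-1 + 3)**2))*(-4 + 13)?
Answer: -81/14 ≈ -5.7857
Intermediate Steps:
z = 24 (z = 20 + 4 = 24)
((-8 - 10)/(z + (-1 + 3)**2))*(-4 + 13) = ((-8 - 10)/(24 + (-1 + 3)**2))*(-4 + 13) = -18/(24 + 2**2)*9 = -18/(24 + 4)*9 = -18/28*9 = -18*1/28*9 = -9/14*9 = -81/14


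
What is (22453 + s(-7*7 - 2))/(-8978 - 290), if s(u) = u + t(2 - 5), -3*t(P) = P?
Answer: -22403/9268 ≈ -2.4172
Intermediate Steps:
t(P) = -P/3
s(u) = 1 + u (s(u) = u - (2 - 5)/3 = u - ⅓*(-3) = u + 1 = 1 + u)
(22453 + s(-7*7 - 2))/(-8978 - 290) = (22453 + (1 + (-7*7 - 2)))/(-8978 - 290) = (22453 + (1 + (-49 - 2)))/(-9268) = (22453 + (1 - 51))*(-1/9268) = (22453 - 50)*(-1/9268) = 22403*(-1/9268) = -22403/9268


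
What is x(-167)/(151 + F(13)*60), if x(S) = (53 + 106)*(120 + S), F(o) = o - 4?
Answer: -7473/691 ≈ -10.815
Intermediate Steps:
F(o) = -4 + o
x(S) = 19080 + 159*S (x(S) = 159*(120 + S) = 19080 + 159*S)
x(-167)/(151 + F(13)*60) = (19080 + 159*(-167))/(151 + (-4 + 13)*60) = (19080 - 26553)/(151 + 9*60) = -7473/(151 + 540) = -7473/691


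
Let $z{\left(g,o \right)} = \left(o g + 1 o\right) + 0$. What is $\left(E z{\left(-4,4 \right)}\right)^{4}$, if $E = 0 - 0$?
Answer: $0$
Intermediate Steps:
$z{\left(g,o \right)} = o + g o$ ($z{\left(g,o \right)} = \left(g o + o\right) + 0 = \left(o + g o\right) + 0 = o + g o$)
$E = 0$ ($E = 0 + 0 = 0$)
$\left(E z{\left(-4,4 \right)}\right)^{4} = \left(0 \cdot 4 \left(1 - 4\right)\right)^{4} = \left(0 \cdot 4 \left(-3\right)\right)^{4} = \left(0 \left(-12\right)\right)^{4} = 0^{4} = 0$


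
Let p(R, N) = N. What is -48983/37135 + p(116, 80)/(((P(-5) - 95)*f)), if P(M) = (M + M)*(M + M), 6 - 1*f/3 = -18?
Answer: -366577/334215 ≈ -1.0968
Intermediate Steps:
f = 72 (f = 18 - 3*(-18) = 18 + 54 = 72)
P(M) = 4*M**2 (P(M) = (2*M)*(2*M) = 4*M**2)
-48983/37135 + p(116, 80)/(((P(-5) - 95)*f)) = -48983/37135 + 80/(((4*(-5)**2 - 95)*72)) = -48983*1/37135 + 80/(((4*25 - 95)*72)) = -48983/37135 + 80/(((100 - 95)*72)) = -48983/37135 + 80/((5*72)) = -48983/37135 + 80/360 = -48983/37135 + 80*(1/360) = -48983/37135 + 2/9 = -366577/334215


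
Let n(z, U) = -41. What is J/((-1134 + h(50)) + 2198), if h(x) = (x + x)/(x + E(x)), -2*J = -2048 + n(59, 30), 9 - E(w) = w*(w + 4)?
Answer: 5517049/5619848 ≈ 0.98171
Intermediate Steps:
E(w) = 9 - w*(4 + w) (E(w) = 9 - w*(w + 4) = 9 - w*(4 + w))
J = 2089/2 (J = -(-2048 - 41)/2 = -1/2*(-2089) = 2089/2 ≈ 1044.5)
h(x) = 2*x/(9 - x**2 - 3*x) (h(x) = (x + x)/(x + (9 - x**2 - 4*x)) = (2*x)/(9 - x**2 - 3*x) = 2*x/(9 - x**2 - 3*x))
J/((-1134 + h(50)) + 2198) = 2089/(2*((-1134 - 2*50/(-9 + 50**2 + 3*50)) + 2198)) = 2089/(2*((-1134 - 2*50/(-9 + 2500 + 150)) + 2198)) = 2089/(2*((-1134 - 2*50/2641) + 2198)) = 2089/(2*((-1134 - 2*50*1/2641) + 2198)) = 2089/(2*((-1134 - 100/2641) + 2198)) = 2089/(2*(-2994994/2641 + 2198)) = 2089/(2*(2809924/2641)) = (2089/2)*(2641/2809924) = 5517049/5619848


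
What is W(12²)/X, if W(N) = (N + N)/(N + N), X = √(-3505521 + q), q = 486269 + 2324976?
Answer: -I*√173569/347138 ≈ -0.0012001*I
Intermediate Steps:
q = 2811245
X = 2*I*√173569 (X = √(-3505521 + 2811245) = √(-694276) = 2*I*√173569 ≈ 833.23*I)
W(N) = 1 (W(N) = (2*N)/((2*N)) = (2*N)*(1/(2*N)) = 1)
W(12²)/X = 1/(2*I*√173569) = 1*(-I*√173569/347138) = -I*√173569/347138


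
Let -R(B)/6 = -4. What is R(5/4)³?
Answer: 13824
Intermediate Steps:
R(B) = 24 (R(B) = -6*(-4) = 24)
R(5/4)³ = 24³ = 13824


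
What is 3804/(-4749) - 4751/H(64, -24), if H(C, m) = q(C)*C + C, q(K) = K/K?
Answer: -7683137/202624 ≈ -37.918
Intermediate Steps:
q(K) = 1
H(C, m) = 2*C (H(C, m) = 1*C + C = C + C = 2*C)
3804/(-4749) - 4751/H(64, -24) = 3804/(-4749) - 4751/(2*64) = 3804*(-1/4749) - 4751/128 = -1268/1583 - 4751*1/128 = -1268/1583 - 4751/128 = -7683137/202624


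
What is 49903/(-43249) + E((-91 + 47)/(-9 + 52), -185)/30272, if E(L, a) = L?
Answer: -1476373601/1279478416 ≈ -1.1539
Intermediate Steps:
49903/(-43249) + E((-91 + 47)/(-9 + 52), -185)/30272 = 49903/(-43249) + ((-91 + 47)/(-9 + 52))/30272 = 49903*(-1/43249) - 44/43*(1/30272) = -49903/43249 - 44*1/43*(1/30272) = -49903/43249 - 44/43*1/30272 = -49903/43249 - 1/29584 = -1476373601/1279478416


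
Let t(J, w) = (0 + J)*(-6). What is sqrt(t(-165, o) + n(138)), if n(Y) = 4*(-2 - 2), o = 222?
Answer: sqrt(974) ≈ 31.209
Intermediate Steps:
t(J, w) = -6*J (t(J, w) = J*(-6) = -6*J)
n(Y) = -16 (n(Y) = 4*(-4) = -16)
sqrt(t(-165, o) + n(138)) = sqrt(-6*(-165) - 16) = sqrt(990 - 16) = sqrt(974)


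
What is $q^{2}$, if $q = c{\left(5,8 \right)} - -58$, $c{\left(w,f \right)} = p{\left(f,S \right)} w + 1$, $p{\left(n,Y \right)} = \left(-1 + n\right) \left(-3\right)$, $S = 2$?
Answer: $2116$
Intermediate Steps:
$p{\left(n,Y \right)} = 3 - 3 n$
$c{\left(w,f \right)} = 1 + w \left(3 - 3 f\right)$ ($c{\left(w,f \right)} = \left(3 - 3 f\right) w + 1 = w \left(3 - 3 f\right) + 1 = 1 + w \left(3 - 3 f\right)$)
$q = -46$ ($q = \left(1 - 15 \left(-1 + 8\right)\right) - -58 = \left(1 - 15 \cdot 7\right) + 58 = \left(1 - 105\right) + 58 = -104 + 58 = -46$)
$q^{2} = \left(-46\right)^{2} = 2116$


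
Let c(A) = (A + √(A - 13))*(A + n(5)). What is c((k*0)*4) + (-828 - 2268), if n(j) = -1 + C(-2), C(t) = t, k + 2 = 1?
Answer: -3096 - 3*I*√13 ≈ -3096.0 - 10.817*I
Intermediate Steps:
k = -1 (k = -2 + 1 = -1)
n(j) = -3 (n(j) = -1 - 2 = -3)
c(A) = (-3 + A)*(A + √(-13 + A)) (c(A) = (A + √(A - 13))*(A - 3) = (A + √(-13 + A))*(-3 + A) = (-3 + A)*(A + √(-13 + A)))
c((k*0)*4) + (-828 - 2268) = ((-1*0*4)² - 3*(-1*0)*4 - 3*√(-13 - 1*0*4) + (-1*0*4)*√(-13 - 1*0*4)) + (-828 - 2268) = ((0*4)² - 0*4 - 3*√(-13 + 0*4) + (0*4)*√(-13 + 0*4)) - 3096 = (0² - 3*0 - 3*√(-13 + 0) + 0*√(-13 + 0)) - 3096 = (0 + 0 - 3*I*√13 + 0*√(-13)) - 3096 = (0 + 0 - 3*I*√13 + 0*(I*√13)) - 3096 = (0 + 0 - 3*I*√13 + 0) - 3096 = -3*I*√13 - 3096 = -3096 - 3*I*√13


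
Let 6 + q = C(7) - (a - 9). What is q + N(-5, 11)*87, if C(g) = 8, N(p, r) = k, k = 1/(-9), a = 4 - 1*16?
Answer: 40/3 ≈ 13.333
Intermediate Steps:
a = -12 (a = 4 - 16 = -12)
k = -⅑ (k = 1*(-⅑) = -⅑ ≈ -0.11111)
N(p, r) = -⅑
q = 23 (q = -6 + (8 - (-12 - 9)) = -6 + (8 - 1*(-21)) = -6 + (8 + 21) = -6 + 29 = 23)
q + N(-5, 11)*87 = 23 - ⅑*87 = 23 - 29/3 = 40/3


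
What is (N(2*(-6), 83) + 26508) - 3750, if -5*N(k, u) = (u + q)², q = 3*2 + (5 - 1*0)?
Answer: 104954/5 ≈ 20991.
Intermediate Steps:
q = 11 (q = 6 + (5 + 0) = 6 + 5 = 11)
N(k, u) = -(11 + u)²/5 (N(k, u) = -(u + 11)²/5 = -(11 + u)²/5)
(N(2*(-6), 83) + 26508) - 3750 = (-(11 + 83)²/5 + 26508) - 3750 = (-⅕*94² + 26508) - 3750 = (-⅕*8836 + 26508) - 3750 = (-8836/5 + 26508) - 3750 = 123704/5 - 3750 = 104954/5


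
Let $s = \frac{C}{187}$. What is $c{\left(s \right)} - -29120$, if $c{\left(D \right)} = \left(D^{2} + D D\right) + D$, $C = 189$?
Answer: $\frac{1018404065}{34969} \approx 29123.0$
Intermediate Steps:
$s = \frac{189}{187} \approx 1.0107$
$c{\left(D \right)} = D + 2 D^{2}$ ($c{\left(D \right)} = \left(D^{2} + D^{2}\right) + D = 2 D^{2} + D = D + 2 D^{2}$)
$c{\left(s \right)} - -29120 = \frac{189 \left(1 + 2 \cdot \frac{189}{187}\right)}{187} - -29120 = \frac{189 \left(1 + \frac{378}{187}\right)}{187} + 29120 = \frac{189}{187} \cdot \frac{565}{187} + 29120 = \frac{106785}{34969} + 29120 = \frac{1018404065}{34969}$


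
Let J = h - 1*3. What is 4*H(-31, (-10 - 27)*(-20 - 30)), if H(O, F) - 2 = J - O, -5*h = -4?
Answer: 616/5 ≈ 123.20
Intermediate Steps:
h = 4/5 (h = -1/5*(-4) = 4/5 ≈ 0.80000)
J = -11/5 (J = 4/5 - 1*3 = 4/5 - 3 = -11/5 ≈ -2.2000)
H(O, F) = -1/5 - O (H(O, F) = 2 + (-11/5 - O) = -1/5 - O)
4*H(-31, (-10 - 27)*(-20 - 30)) = 4*(-1/5 - 1*(-31)) = 4*(-1/5 + 31) = 4*(154/5) = 616/5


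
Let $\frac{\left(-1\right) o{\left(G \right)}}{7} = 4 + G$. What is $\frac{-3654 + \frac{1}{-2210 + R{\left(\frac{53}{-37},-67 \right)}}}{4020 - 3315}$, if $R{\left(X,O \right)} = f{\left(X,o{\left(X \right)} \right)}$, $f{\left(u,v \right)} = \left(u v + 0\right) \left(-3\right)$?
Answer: $- \frac{11441497519}{2207513625} \approx -5.183$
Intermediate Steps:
$o{\left(G \right)} = -28 - 7 G$ ($o{\left(G \right)} = - 7 \left(4 + G\right) = -28 - 7 G$)
$f{\left(u,v \right)} = - 3 u v$ ($f{\left(u,v \right)} = u v \left(-3\right) = - 3 u v$)
$R{\left(X,O \right)} = - 3 X \left(-28 - 7 X\right)$
$\frac{-3654 + \frac{1}{-2210 + R{\left(\frac{53}{-37},-67 \right)}}}{4020 - 3315} = \frac{-3654 + \frac{1}{-2210 + 21 \frac{53}{-37} \left(4 + \frac{53}{-37}\right)}}{4020 - 3315} = \frac{-3654 + \frac{1}{-2210 + 21 \cdot 53 \left(- \frac{1}{37}\right) \left(4 + 53 \left(- \frac{1}{37}\right)\right)}}{705} = \left(-3654 + \frac{1}{-2210 + 21 \left(- \frac{53}{37}\right) \left(4 - \frac{53}{37}\right)}\right) \frac{1}{705} = \left(-3654 + \frac{1}{-2210 + 21 \left(- \frac{53}{37}\right) \frac{95}{37}}\right) \frac{1}{705} = \left(-3654 + \frac{1}{-2210 - \frac{105735}{1369}}\right) \frac{1}{705} = \left(-3654 + \frac{1}{- \frac{3131225}{1369}}\right) \frac{1}{705} = \left(-3654 - \frac{1369}{3131225}\right) \frac{1}{705} = \left(- \frac{11441497519}{3131225}\right) \frac{1}{705} = - \frac{11441497519}{2207513625}$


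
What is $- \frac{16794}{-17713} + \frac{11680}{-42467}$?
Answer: $\frac{506302958}{752217971} \approx 0.67308$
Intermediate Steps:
$- \frac{16794}{-17713} + \frac{11680}{-42467} = \left(-16794\right) \left(- \frac{1}{17713}\right) + 11680 \left(- \frac{1}{42467}\right) = \frac{16794}{17713} - \frac{11680}{42467} = \frac{506302958}{752217971}$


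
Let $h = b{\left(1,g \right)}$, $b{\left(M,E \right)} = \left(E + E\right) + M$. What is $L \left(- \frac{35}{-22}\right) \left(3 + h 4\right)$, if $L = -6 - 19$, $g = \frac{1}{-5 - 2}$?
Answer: $- \frac{5125}{22} \approx -232.95$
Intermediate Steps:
$g = - \frac{1}{7}$ ($g = \frac{1}{-7} = - \frac{1}{7} \approx -0.14286$)
$b{\left(M,E \right)} = M + 2 E$ ($b{\left(M,E \right)} = 2 E + M = M + 2 E$)
$L = -25$
$h = \frac{5}{7}$ ($h = 1 + 2 \left(- \frac{1}{7}\right) = 1 - \frac{2}{7} = \frac{5}{7} \approx 0.71429$)
$L \left(- \frac{35}{-22}\right) \left(3 + h 4\right) = - 25 \left(- \frac{35}{-22}\right) \left(3 + \frac{5}{7} \cdot 4\right) = - 25 \left(\left(-35\right) \left(- \frac{1}{22}\right)\right) \left(3 + \frac{20}{7}\right) = \left(-25\right) \frac{35}{22} \cdot \frac{41}{7} = \left(- \frac{875}{22}\right) \frac{41}{7} = - \frac{5125}{22}$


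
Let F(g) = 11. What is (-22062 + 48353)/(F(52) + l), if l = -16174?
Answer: -26291/16163 ≈ -1.6266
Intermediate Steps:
(-22062 + 48353)/(F(52) + l) = (-22062 + 48353)/(11 - 16174) = 26291/(-16163) = 26291*(-1/16163) = -26291/16163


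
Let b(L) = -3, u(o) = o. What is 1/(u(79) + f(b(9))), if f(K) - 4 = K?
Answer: 1/80 ≈ 0.012500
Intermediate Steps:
f(K) = 4 + K
1/(u(79) + f(b(9))) = 1/(79 + (4 - 3)) = 1/(79 + 1) = 1/80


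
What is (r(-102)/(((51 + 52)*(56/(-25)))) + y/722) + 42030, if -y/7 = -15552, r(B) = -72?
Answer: 10978937127/260281 ≈ 42181.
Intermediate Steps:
y = 108864 (y = -7*(-15552) = 108864)
(r(-102)/(((51 + 52)*(56/(-25)))) + y/722) + 42030 = (-72*(-25/(56*(51 + 52))) + 108864/722) + 42030 = (-72/(103*(56*(-1/25))) + 108864*(1/722)) + 42030 = (-72/(103*(-56/25)) + 54432/361) + 42030 = (-72/(-5768/25) + 54432/361) + 42030 = (-72*(-25/5768) + 54432/361) + 42030 = (225/721 + 54432/361) + 42030 = 39326697/260281 + 42030 = 10978937127/260281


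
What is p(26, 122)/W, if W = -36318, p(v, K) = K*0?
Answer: 0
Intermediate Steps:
p(v, K) = 0
p(26, 122)/W = 0/(-36318) = 0*(-1/36318) = 0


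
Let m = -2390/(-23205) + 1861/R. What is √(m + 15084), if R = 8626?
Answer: 509*√93310857490578/40033266 ≈ 122.82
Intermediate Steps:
m = 12760129/40033266 (m = -2390/(-23205) + 1861/8626 = -2390*(-1/23205) + 1861*(1/8626) = 478/4641 + 1861/8626 = 12760129/40033266 ≈ 0.31874)
√(m + 15084) = √(12760129/40033266 + 15084) = √(603874544473/40033266) = 509*√93310857490578/40033266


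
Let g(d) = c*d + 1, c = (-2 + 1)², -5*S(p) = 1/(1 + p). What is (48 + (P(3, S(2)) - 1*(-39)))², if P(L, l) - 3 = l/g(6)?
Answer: 89283601/11025 ≈ 8098.3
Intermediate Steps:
S(p) = -1/(5*(1 + p))
c = 1 (c = (-1)² = 1)
g(d) = 1 + d (g(d) = 1*d + 1 = d + 1 = 1 + d)
P(L, l) = 3 + l/7 (P(L, l) = 3 + l/(1 + 6) = 3 + l/7)
(48 + (P(3, S(2)) - 1*(-39)))² = (48 + ((3 + (-1/(5 + 5*2))/7) - 1*(-39)))² = (48 + ((3 + (-1/(5 + 10))/7) + 39))² = (48 + ((3 + (-1/15)/7) + 39))² = (48 + ((3 + (-1*1/15)/7) + 39))² = (48 + ((3 + (⅐)*(-1/15)) + 39))² = (48 + ((3 - 1/105) + 39))² = (48 + (314/105 + 39))² = (48 + 4409/105)² = (9449/105)² = 89283601/11025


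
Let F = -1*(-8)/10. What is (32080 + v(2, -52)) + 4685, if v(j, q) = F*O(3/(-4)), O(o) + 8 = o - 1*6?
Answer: 183766/5 ≈ 36753.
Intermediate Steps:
O(o) = -14 + o (O(o) = -8 + (o - 1*6) = -8 + (o - 6) = -8 + (-6 + o) = -14 + o)
F = ⅘ (F = 8*(⅒) = ⅘ ≈ 0.80000)
v(j, q) = -59/5 (v(j, q) = 4*(-14 + 3/(-4))/5 = 4*(-14 + 3*(-¼))/5 = 4*(-14 - ¾)/5 = (⅘)*(-59/4) = -59/5)
(32080 + v(2, -52)) + 4685 = (32080 - 59/5) + 4685 = 160341/5 + 4685 = 183766/5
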